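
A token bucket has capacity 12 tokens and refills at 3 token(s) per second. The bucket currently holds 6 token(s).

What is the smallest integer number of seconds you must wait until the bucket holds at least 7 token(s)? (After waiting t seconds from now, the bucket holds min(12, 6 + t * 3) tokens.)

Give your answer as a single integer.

Answer: 1

Derivation:
Need 6 + t * 3 >= 7, so t >= 1/3.
Smallest integer t = ceil(1/3) = 1.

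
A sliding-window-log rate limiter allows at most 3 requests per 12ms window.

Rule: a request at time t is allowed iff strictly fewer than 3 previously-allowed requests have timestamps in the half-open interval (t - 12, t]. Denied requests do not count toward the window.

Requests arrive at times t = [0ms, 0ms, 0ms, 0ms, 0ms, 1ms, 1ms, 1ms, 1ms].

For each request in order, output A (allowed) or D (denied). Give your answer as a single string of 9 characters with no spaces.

Answer: AAADDDDDD

Derivation:
Tracking allowed requests in the window:
  req#1 t=0ms: ALLOW
  req#2 t=0ms: ALLOW
  req#3 t=0ms: ALLOW
  req#4 t=0ms: DENY
  req#5 t=0ms: DENY
  req#6 t=1ms: DENY
  req#7 t=1ms: DENY
  req#8 t=1ms: DENY
  req#9 t=1ms: DENY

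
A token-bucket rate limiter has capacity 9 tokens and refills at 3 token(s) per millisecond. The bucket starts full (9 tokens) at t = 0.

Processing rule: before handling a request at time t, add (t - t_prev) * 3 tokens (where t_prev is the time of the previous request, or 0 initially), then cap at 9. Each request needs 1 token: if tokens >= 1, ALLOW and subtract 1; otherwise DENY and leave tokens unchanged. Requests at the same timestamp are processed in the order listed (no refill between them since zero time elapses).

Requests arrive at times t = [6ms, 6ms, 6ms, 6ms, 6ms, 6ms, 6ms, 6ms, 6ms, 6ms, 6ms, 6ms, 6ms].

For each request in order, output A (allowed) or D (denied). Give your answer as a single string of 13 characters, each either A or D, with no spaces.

Answer: AAAAAAAAADDDD

Derivation:
Simulating step by step:
  req#1 t=6ms: ALLOW
  req#2 t=6ms: ALLOW
  req#3 t=6ms: ALLOW
  req#4 t=6ms: ALLOW
  req#5 t=6ms: ALLOW
  req#6 t=6ms: ALLOW
  req#7 t=6ms: ALLOW
  req#8 t=6ms: ALLOW
  req#9 t=6ms: ALLOW
  req#10 t=6ms: DENY
  req#11 t=6ms: DENY
  req#12 t=6ms: DENY
  req#13 t=6ms: DENY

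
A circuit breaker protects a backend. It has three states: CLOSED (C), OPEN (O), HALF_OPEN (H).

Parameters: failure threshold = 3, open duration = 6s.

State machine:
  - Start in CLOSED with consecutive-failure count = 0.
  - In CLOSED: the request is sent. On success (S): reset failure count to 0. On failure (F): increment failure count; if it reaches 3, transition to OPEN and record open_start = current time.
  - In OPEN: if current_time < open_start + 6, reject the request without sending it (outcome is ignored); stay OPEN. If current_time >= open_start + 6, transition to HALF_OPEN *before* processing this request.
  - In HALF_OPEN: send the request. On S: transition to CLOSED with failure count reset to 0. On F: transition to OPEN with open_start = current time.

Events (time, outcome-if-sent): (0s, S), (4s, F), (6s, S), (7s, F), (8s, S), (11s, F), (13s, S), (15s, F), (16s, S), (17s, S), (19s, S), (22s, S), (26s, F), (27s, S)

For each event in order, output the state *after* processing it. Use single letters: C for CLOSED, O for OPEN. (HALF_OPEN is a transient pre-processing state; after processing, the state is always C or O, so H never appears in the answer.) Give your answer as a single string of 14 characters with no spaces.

Answer: CCCCCCCCCCCCCC

Derivation:
State after each event:
  event#1 t=0s outcome=S: state=CLOSED
  event#2 t=4s outcome=F: state=CLOSED
  event#3 t=6s outcome=S: state=CLOSED
  event#4 t=7s outcome=F: state=CLOSED
  event#5 t=8s outcome=S: state=CLOSED
  event#6 t=11s outcome=F: state=CLOSED
  event#7 t=13s outcome=S: state=CLOSED
  event#8 t=15s outcome=F: state=CLOSED
  event#9 t=16s outcome=S: state=CLOSED
  event#10 t=17s outcome=S: state=CLOSED
  event#11 t=19s outcome=S: state=CLOSED
  event#12 t=22s outcome=S: state=CLOSED
  event#13 t=26s outcome=F: state=CLOSED
  event#14 t=27s outcome=S: state=CLOSED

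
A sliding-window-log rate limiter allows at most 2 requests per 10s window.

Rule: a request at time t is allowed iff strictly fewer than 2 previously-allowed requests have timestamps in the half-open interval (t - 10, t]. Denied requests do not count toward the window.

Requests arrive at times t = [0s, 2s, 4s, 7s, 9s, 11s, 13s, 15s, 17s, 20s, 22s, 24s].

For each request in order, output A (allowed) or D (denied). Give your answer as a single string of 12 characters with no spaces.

Tracking allowed requests in the window:
  req#1 t=0s: ALLOW
  req#2 t=2s: ALLOW
  req#3 t=4s: DENY
  req#4 t=7s: DENY
  req#5 t=9s: DENY
  req#6 t=11s: ALLOW
  req#7 t=13s: ALLOW
  req#8 t=15s: DENY
  req#9 t=17s: DENY
  req#10 t=20s: DENY
  req#11 t=22s: ALLOW
  req#12 t=24s: ALLOW

Answer: AADDDAADDDAA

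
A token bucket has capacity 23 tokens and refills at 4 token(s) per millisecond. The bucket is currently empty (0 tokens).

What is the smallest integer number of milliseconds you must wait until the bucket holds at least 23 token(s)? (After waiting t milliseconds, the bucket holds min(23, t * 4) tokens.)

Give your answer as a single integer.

Answer: 6

Derivation:
Need t * 4 >= 23, so t >= 23/4.
Smallest integer t = ceil(23/4) = 6.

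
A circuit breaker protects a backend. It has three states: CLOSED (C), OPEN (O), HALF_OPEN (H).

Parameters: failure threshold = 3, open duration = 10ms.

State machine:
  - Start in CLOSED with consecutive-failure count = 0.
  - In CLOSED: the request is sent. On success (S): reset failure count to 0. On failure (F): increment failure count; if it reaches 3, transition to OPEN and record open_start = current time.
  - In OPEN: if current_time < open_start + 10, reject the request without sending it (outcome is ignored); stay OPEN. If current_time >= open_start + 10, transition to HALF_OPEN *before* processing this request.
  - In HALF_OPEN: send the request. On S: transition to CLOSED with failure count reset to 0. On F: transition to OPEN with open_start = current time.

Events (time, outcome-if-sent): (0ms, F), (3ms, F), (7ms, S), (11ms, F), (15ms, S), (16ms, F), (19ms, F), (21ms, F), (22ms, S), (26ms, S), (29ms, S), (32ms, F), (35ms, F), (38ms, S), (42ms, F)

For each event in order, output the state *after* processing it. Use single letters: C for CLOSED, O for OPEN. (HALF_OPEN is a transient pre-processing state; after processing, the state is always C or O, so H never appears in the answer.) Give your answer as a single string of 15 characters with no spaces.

State after each event:
  event#1 t=0ms outcome=F: state=CLOSED
  event#2 t=3ms outcome=F: state=CLOSED
  event#3 t=7ms outcome=S: state=CLOSED
  event#4 t=11ms outcome=F: state=CLOSED
  event#5 t=15ms outcome=S: state=CLOSED
  event#6 t=16ms outcome=F: state=CLOSED
  event#7 t=19ms outcome=F: state=CLOSED
  event#8 t=21ms outcome=F: state=OPEN
  event#9 t=22ms outcome=S: state=OPEN
  event#10 t=26ms outcome=S: state=OPEN
  event#11 t=29ms outcome=S: state=OPEN
  event#12 t=32ms outcome=F: state=OPEN
  event#13 t=35ms outcome=F: state=OPEN
  event#14 t=38ms outcome=S: state=OPEN
  event#15 t=42ms outcome=F: state=OPEN

Answer: CCCCCCCOOOOOOOO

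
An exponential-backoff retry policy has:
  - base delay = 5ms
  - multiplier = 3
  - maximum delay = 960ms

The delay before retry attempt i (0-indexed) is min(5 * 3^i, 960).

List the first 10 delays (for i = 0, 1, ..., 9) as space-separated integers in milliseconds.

Computing each delay:
  i=0: min(5*3^0, 960) = 5
  i=1: min(5*3^1, 960) = 15
  i=2: min(5*3^2, 960) = 45
  i=3: min(5*3^3, 960) = 135
  i=4: min(5*3^4, 960) = 405
  i=5: min(5*3^5, 960) = 960
  i=6: min(5*3^6, 960) = 960
  i=7: min(5*3^7, 960) = 960
  i=8: min(5*3^8, 960) = 960
  i=9: min(5*3^9, 960) = 960

Answer: 5 15 45 135 405 960 960 960 960 960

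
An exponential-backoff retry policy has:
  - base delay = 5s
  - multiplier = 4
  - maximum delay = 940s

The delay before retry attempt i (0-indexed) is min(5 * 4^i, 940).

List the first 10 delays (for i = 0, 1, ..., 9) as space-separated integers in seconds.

Computing each delay:
  i=0: min(5*4^0, 940) = 5
  i=1: min(5*4^1, 940) = 20
  i=2: min(5*4^2, 940) = 80
  i=3: min(5*4^3, 940) = 320
  i=4: min(5*4^4, 940) = 940
  i=5: min(5*4^5, 940) = 940
  i=6: min(5*4^6, 940) = 940
  i=7: min(5*4^7, 940) = 940
  i=8: min(5*4^8, 940) = 940
  i=9: min(5*4^9, 940) = 940

Answer: 5 20 80 320 940 940 940 940 940 940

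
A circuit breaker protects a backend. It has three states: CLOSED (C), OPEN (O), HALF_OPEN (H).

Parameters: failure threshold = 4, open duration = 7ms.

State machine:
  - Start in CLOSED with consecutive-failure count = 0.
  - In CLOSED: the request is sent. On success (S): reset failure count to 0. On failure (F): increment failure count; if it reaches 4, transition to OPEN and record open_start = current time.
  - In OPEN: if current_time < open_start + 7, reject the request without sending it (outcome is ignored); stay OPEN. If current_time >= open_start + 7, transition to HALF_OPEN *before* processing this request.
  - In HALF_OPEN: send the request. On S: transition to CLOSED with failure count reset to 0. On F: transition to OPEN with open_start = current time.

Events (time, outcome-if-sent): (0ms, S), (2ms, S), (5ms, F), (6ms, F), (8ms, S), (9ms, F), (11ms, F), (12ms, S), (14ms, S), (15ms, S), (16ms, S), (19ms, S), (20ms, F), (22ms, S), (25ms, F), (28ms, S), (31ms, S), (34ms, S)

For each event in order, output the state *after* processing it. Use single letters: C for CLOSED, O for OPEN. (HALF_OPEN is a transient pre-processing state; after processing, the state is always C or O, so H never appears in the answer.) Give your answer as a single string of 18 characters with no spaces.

Answer: CCCCCCCCCCCCCCCCCC

Derivation:
State after each event:
  event#1 t=0ms outcome=S: state=CLOSED
  event#2 t=2ms outcome=S: state=CLOSED
  event#3 t=5ms outcome=F: state=CLOSED
  event#4 t=6ms outcome=F: state=CLOSED
  event#5 t=8ms outcome=S: state=CLOSED
  event#6 t=9ms outcome=F: state=CLOSED
  event#7 t=11ms outcome=F: state=CLOSED
  event#8 t=12ms outcome=S: state=CLOSED
  event#9 t=14ms outcome=S: state=CLOSED
  event#10 t=15ms outcome=S: state=CLOSED
  event#11 t=16ms outcome=S: state=CLOSED
  event#12 t=19ms outcome=S: state=CLOSED
  event#13 t=20ms outcome=F: state=CLOSED
  event#14 t=22ms outcome=S: state=CLOSED
  event#15 t=25ms outcome=F: state=CLOSED
  event#16 t=28ms outcome=S: state=CLOSED
  event#17 t=31ms outcome=S: state=CLOSED
  event#18 t=34ms outcome=S: state=CLOSED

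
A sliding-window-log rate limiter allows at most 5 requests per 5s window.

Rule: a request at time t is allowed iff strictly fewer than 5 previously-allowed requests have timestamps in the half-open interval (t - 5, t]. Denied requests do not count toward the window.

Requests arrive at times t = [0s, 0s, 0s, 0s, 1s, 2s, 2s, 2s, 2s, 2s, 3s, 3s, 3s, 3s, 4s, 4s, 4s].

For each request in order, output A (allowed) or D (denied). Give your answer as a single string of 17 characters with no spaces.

Answer: AAAAADDDDDDDDDDDD

Derivation:
Tracking allowed requests in the window:
  req#1 t=0s: ALLOW
  req#2 t=0s: ALLOW
  req#3 t=0s: ALLOW
  req#4 t=0s: ALLOW
  req#5 t=1s: ALLOW
  req#6 t=2s: DENY
  req#7 t=2s: DENY
  req#8 t=2s: DENY
  req#9 t=2s: DENY
  req#10 t=2s: DENY
  req#11 t=3s: DENY
  req#12 t=3s: DENY
  req#13 t=3s: DENY
  req#14 t=3s: DENY
  req#15 t=4s: DENY
  req#16 t=4s: DENY
  req#17 t=4s: DENY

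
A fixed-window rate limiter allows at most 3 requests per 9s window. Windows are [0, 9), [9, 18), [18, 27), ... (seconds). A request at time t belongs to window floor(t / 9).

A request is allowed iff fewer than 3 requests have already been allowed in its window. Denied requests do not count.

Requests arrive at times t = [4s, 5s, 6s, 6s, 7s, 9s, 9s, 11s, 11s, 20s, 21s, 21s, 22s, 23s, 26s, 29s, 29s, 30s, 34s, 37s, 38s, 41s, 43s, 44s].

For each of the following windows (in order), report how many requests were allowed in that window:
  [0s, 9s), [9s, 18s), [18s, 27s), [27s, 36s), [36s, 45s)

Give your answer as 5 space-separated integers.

Answer: 3 3 3 3 3

Derivation:
Processing requests:
  req#1 t=4s (window 0): ALLOW
  req#2 t=5s (window 0): ALLOW
  req#3 t=6s (window 0): ALLOW
  req#4 t=6s (window 0): DENY
  req#5 t=7s (window 0): DENY
  req#6 t=9s (window 1): ALLOW
  req#7 t=9s (window 1): ALLOW
  req#8 t=11s (window 1): ALLOW
  req#9 t=11s (window 1): DENY
  req#10 t=20s (window 2): ALLOW
  req#11 t=21s (window 2): ALLOW
  req#12 t=21s (window 2): ALLOW
  req#13 t=22s (window 2): DENY
  req#14 t=23s (window 2): DENY
  req#15 t=26s (window 2): DENY
  req#16 t=29s (window 3): ALLOW
  req#17 t=29s (window 3): ALLOW
  req#18 t=30s (window 3): ALLOW
  req#19 t=34s (window 3): DENY
  req#20 t=37s (window 4): ALLOW
  req#21 t=38s (window 4): ALLOW
  req#22 t=41s (window 4): ALLOW
  req#23 t=43s (window 4): DENY
  req#24 t=44s (window 4): DENY

Allowed counts by window: 3 3 3 3 3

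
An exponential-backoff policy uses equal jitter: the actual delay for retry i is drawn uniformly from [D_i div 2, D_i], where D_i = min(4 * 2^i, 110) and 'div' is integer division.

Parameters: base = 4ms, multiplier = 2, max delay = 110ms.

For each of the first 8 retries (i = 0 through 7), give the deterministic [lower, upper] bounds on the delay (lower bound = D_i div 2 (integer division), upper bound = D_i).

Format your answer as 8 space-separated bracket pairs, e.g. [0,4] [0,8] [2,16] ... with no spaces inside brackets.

Computing bounds per retry:
  i=0: D_i=min(4*2^0,110)=4, bounds=[2,4]
  i=1: D_i=min(4*2^1,110)=8, bounds=[4,8]
  i=2: D_i=min(4*2^2,110)=16, bounds=[8,16]
  i=3: D_i=min(4*2^3,110)=32, bounds=[16,32]
  i=4: D_i=min(4*2^4,110)=64, bounds=[32,64]
  i=5: D_i=min(4*2^5,110)=110, bounds=[55,110]
  i=6: D_i=min(4*2^6,110)=110, bounds=[55,110]
  i=7: D_i=min(4*2^7,110)=110, bounds=[55,110]

Answer: [2,4] [4,8] [8,16] [16,32] [32,64] [55,110] [55,110] [55,110]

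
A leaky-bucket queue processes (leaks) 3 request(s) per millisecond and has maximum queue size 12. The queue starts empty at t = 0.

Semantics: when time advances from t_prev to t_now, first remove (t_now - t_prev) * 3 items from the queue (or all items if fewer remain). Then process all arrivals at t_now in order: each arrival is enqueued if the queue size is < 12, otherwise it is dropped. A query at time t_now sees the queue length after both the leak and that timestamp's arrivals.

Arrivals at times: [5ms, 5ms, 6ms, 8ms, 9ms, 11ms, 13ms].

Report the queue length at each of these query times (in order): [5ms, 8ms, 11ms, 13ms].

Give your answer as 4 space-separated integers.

Answer: 2 1 1 1

Derivation:
Queue lengths at query times:
  query t=5ms: backlog = 2
  query t=8ms: backlog = 1
  query t=11ms: backlog = 1
  query t=13ms: backlog = 1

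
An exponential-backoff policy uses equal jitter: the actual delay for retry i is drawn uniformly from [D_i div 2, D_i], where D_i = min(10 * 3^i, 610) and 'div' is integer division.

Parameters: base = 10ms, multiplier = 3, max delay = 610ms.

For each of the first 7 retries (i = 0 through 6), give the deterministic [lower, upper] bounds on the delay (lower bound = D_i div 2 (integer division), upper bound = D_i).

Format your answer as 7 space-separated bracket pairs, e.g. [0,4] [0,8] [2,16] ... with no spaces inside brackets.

Answer: [5,10] [15,30] [45,90] [135,270] [305,610] [305,610] [305,610]

Derivation:
Computing bounds per retry:
  i=0: D_i=min(10*3^0,610)=10, bounds=[5,10]
  i=1: D_i=min(10*3^1,610)=30, bounds=[15,30]
  i=2: D_i=min(10*3^2,610)=90, bounds=[45,90]
  i=3: D_i=min(10*3^3,610)=270, bounds=[135,270]
  i=4: D_i=min(10*3^4,610)=610, bounds=[305,610]
  i=5: D_i=min(10*3^5,610)=610, bounds=[305,610]
  i=6: D_i=min(10*3^6,610)=610, bounds=[305,610]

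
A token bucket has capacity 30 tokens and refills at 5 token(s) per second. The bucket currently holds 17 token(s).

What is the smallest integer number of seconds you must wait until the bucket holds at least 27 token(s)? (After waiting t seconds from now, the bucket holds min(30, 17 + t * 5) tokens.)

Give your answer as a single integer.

Need 17 + t * 5 >= 27, so t >= 10/5.
Smallest integer t = ceil(10/5) = 2.

Answer: 2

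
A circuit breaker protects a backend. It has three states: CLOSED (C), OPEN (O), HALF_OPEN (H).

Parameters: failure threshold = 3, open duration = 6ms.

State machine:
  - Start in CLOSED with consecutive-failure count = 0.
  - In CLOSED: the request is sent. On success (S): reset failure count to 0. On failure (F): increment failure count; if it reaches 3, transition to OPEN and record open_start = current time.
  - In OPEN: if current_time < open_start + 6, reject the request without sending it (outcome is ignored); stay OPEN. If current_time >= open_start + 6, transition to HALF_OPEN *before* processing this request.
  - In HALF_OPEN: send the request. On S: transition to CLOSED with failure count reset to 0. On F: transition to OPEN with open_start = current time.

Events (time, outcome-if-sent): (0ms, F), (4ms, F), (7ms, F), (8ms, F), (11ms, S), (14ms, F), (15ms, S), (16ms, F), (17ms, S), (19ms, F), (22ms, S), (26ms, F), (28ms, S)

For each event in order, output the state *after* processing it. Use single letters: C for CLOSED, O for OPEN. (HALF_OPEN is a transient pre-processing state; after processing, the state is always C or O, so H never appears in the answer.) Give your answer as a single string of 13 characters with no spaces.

State after each event:
  event#1 t=0ms outcome=F: state=CLOSED
  event#2 t=4ms outcome=F: state=CLOSED
  event#3 t=7ms outcome=F: state=OPEN
  event#4 t=8ms outcome=F: state=OPEN
  event#5 t=11ms outcome=S: state=OPEN
  event#6 t=14ms outcome=F: state=OPEN
  event#7 t=15ms outcome=S: state=OPEN
  event#8 t=16ms outcome=F: state=OPEN
  event#9 t=17ms outcome=S: state=OPEN
  event#10 t=19ms outcome=F: state=OPEN
  event#11 t=22ms outcome=S: state=CLOSED
  event#12 t=26ms outcome=F: state=CLOSED
  event#13 t=28ms outcome=S: state=CLOSED

Answer: CCOOOOOOOOCCC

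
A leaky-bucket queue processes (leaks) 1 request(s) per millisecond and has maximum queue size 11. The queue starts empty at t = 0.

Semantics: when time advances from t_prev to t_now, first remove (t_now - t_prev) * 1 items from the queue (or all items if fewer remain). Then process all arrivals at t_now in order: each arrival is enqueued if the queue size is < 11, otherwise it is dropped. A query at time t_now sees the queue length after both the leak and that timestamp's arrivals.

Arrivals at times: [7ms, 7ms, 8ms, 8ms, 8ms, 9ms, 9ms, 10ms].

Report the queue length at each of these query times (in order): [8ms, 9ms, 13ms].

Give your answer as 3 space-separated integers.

Answer: 4 5 2

Derivation:
Queue lengths at query times:
  query t=8ms: backlog = 4
  query t=9ms: backlog = 5
  query t=13ms: backlog = 2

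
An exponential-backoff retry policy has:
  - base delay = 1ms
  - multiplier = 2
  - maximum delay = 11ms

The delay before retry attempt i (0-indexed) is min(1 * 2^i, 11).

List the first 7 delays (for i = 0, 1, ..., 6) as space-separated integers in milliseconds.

Answer: 1 2 4 8 11 11 11

Derivation:
Computing each delay:
  i=0: min(1*2^0, 11) = 1
  i=1: min(1*2^1, 11) = 2
  i=2: min(1*2^2, 11) = 4
  i=3: min(1*2^3, 11) = 8
  i=4: min(1*2^4, 11) = 11
  i=5: min(1*2^5, 11) = 11
  i=6: min(1*2^6, 11) = 11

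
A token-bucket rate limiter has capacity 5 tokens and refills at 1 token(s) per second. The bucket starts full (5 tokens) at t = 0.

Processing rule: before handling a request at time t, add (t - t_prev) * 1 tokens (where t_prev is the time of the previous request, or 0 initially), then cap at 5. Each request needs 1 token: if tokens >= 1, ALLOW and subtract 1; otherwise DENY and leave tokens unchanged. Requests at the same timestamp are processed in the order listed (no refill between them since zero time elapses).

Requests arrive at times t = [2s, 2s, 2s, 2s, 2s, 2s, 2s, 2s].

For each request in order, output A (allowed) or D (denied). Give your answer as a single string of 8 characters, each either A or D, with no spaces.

Simulating step by step:
  req#1 t=2s: ALLOW
  req#2 t=2s: ALLOW
  req#3 t=2s: ALLOW
  req#4 t=2s: ALLOW
  req#5 t=2s: ALLOW
  req#6 t=2s: DENY
  req#7 t=2s: DENY
  req#8 t=2s: DENY

Answer: AAAAADDD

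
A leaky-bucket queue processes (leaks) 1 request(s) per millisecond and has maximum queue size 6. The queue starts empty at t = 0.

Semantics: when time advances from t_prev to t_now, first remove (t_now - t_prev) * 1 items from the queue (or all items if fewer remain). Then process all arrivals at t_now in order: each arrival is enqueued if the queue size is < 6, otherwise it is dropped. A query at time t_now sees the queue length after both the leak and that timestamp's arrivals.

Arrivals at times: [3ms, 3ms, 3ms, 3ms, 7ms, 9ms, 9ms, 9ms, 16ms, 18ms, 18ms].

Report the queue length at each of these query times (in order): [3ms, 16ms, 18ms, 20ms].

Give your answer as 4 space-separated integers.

Answer: 4 1 2 0

Derivation:
Queue lengths at query times:
  query t=3ms: backlog = 4
  query t=16ms: backlog = 1
  query t=18ms: backlog = 2
  query t=20ms: backlog = 0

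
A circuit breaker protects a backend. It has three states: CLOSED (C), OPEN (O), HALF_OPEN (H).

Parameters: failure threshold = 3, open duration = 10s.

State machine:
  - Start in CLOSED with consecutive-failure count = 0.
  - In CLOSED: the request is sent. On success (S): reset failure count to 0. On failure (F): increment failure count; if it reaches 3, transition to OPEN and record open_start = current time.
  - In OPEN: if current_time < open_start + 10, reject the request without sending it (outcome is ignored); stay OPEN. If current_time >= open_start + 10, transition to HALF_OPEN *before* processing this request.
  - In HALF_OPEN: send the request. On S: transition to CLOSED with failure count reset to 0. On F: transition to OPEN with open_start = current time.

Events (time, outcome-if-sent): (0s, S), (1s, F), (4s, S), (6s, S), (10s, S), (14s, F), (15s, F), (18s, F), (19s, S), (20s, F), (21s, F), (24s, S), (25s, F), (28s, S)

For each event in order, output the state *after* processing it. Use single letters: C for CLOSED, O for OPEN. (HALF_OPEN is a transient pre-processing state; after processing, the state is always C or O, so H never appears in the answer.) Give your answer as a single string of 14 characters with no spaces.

Answer: CCCCCCCOOOOOOC

Derivation:
State after each event:
  event#1 t=0s outcome=S: state=CLOSED
  event#2 t=1s outcome=F: state=CLOSED
  event#3 t=4s outcome=S: state=CLOSED
  event#4 t=6s outcome=S: state=CLOSED
  event#5 t=10s outcome=S: state=CLOSED
  event#6 t=14s outcome=F: state=CLOSED
  event#7 t=15s outcome=F: state=CLOSED
  event#8 t=18s outcome=F: state=OPEN
  event#9 t=19s outcome=S: state=OPEN
  event#10 t=20s outcome=F: state=OPEN
  event#11 t=21s outcome=F: state=OPEN
  event#12 t=24s outcome=S: state=OPEN
  event#13 t=25s outcome=F: state=OPEN
  event#14 t=28s outcome=S: state=CLOSED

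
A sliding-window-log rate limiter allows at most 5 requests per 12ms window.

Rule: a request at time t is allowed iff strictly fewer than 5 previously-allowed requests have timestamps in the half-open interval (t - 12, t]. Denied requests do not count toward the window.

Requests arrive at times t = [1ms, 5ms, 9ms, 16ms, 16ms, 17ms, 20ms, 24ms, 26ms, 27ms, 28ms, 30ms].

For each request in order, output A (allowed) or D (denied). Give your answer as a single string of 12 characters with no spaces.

Answer: AAAAAAAADDAA

Derivation:
Tracking allowed requests in the window:
  req#1 t=1ms: ALLOW
  req#2 t=5ms: ALLOW
  req#3 t=9ms: ALLOW
  req#4 t=16ms: ALLOW
  req#5 t=16ms: ALLOW
  req#6 t=17ms: ALLOW
  req#7 t=20ms: ALLOW
  req#8 t=24ms: ALLOW
  req#9 t=26ms: DENY
  req#10 t=27ms: DENY
  req#11 t=28ms: ALLOW
  req#12 t=30ms: ALLOW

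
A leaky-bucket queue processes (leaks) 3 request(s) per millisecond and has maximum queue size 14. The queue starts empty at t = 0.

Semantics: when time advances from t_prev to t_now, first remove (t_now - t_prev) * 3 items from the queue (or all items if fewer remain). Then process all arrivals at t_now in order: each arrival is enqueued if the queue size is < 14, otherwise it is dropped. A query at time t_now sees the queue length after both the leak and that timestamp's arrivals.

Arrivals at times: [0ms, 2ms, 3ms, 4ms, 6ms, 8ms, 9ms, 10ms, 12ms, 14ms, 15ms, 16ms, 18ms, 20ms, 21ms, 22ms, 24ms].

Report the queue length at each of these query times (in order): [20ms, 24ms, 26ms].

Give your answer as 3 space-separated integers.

Queue lengths at query times:
  query t=20ms: backlog = 1
  query t=24ms: backlog = 1
  query t=26ms: backlog = 0

Answer: 1 1 0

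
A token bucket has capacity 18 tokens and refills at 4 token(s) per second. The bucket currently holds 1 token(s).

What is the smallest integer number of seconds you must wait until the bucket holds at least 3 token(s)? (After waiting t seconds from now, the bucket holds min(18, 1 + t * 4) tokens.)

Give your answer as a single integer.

Need 1 + t * 4 >= 3, so t >= 2/4.
Smallest integer t = ceil(2/4) = 1.

Answer: 1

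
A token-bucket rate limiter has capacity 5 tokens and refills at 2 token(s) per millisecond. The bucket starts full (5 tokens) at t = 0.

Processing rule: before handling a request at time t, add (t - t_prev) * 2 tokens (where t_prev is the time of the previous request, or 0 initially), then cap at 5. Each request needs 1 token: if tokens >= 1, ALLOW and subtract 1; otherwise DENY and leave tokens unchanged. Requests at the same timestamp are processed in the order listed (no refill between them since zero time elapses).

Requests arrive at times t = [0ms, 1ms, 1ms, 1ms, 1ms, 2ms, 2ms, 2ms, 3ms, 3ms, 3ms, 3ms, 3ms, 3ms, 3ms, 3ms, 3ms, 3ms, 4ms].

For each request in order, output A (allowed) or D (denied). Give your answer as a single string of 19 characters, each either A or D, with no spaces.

Answer: AAAAAAAAAADDDDDDDDA

Derivation:
Simulating step by step:
  req#1 t=0ms: ALLOW
  req#2 t=1ms: ALLOW
  req#3 t=1ms: ALLOW
  req#4 t=1ms: ALLOW
  req#5 t=1ms: ALLOW
  req#6 t=2ms: ALLOW
  req#7 t=2ms: ALLOW
  req#8 t=2ms: ALLOW
  req#9 t=3ms: ALLOW
  req#10 t=3ms: ALLOW
  req#11 t=3ms: DENY
  req#12 t=3ms: DENY
  req#13 t=3ms: DENY
  req#14 t=3ms: DENY
  req#15 t=3ms: DENY
  req#16 t=3ms: DENY
  req#17 t=3ms: DENY
  req#18 t=3ms: DENY
  req#19 t=4ms: ALLOW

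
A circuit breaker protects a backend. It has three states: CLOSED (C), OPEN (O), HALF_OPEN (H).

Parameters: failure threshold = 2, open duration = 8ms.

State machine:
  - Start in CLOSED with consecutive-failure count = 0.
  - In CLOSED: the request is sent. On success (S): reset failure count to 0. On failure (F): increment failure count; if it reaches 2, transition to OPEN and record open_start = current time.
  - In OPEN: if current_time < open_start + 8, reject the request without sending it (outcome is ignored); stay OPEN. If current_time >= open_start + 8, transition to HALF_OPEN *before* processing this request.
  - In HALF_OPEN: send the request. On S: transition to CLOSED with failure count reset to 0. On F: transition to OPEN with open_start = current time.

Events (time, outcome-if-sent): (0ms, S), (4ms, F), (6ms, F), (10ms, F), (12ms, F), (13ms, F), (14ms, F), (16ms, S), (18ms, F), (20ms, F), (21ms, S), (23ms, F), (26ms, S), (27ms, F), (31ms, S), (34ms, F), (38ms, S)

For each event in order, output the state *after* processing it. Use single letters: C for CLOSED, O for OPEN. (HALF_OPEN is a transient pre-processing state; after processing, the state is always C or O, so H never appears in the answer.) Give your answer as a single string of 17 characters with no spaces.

Answer: CCOOOOOOOOOOOOCCC

Derivation:
State after each event:
  event#1 t=0ms outcome=S: state=CLOSED
  event#2 t=4ms outcome=F: state=CLOSED
  event#3 t=6ms outcome=F: state=OPEN
  event#4 t=10ms outcome=F: state=OPEN
  event#5 t=12ms outcome=F: state=OPEN
  event#6 t=13ms outcome=F: state=OPEN
  event#7 t=14ms outcome=F: state=OPEN
  event#8 t=16ms outcome=S: state=OPEN
  event#9 t=18ms outcome=F: state=OPEN
  event#10 t=20ms outcome=F: state=OPEN
  event#11 t=21ms outcome=S: state=OPEN
  event#12 t=23ms outcome=F: state=OPEN
  event#13 t=26ms outcome=S: state=OPEN
  event#14 t=27ms outcome=F: state=OPEN
  event#15 t=31ms outcome=S: state=CLOSED
  event#16 t=34ms outcome=F: state=CLOSED
  event#17 t=38ms outcome=S: state=CLOSED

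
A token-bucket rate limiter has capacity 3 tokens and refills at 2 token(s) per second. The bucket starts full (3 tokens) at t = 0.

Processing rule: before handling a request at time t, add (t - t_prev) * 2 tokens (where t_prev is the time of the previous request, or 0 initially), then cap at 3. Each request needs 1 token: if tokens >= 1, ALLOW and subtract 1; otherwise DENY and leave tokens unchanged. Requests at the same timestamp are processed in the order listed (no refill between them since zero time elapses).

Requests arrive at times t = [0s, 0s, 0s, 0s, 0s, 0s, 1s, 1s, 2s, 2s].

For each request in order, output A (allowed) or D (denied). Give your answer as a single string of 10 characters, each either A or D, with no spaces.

Simulating step by step:
  req#1 t=0s: ALLOW
  req#2 t=0s: ALLOW
  req#3 t=0s: ALLOW
  req#4 t=0s: DENY
  req#5 t=0s: DENY
  req#6 t=0s: DENY
  req#7 t=1s: ALLOW
  req#8 t=1s: ALLOW
  req#9 t=2s: ALLOW
  req#10 t=2s: ALLOW

Answer: AAADDDAAAA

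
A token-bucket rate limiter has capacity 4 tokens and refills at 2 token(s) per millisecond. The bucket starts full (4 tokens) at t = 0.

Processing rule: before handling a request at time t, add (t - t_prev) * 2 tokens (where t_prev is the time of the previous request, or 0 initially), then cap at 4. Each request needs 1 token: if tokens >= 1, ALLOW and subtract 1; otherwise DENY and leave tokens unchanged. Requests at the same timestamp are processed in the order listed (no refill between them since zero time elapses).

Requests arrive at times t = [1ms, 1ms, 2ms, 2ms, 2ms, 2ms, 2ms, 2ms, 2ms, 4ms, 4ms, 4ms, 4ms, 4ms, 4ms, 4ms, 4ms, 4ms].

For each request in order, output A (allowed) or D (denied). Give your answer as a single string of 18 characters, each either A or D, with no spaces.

Simulating step by step:
  req#1 t=1ms: ALLOW
  req#2 t=1ms: ALLOW
  req#3 t=2ms: ALLOW
  req#4 t=2ms: ALLOW
  req#5 t=2ms: ALLOW
  req#6 t=2ms: ALLOW
  req#7 t=2ms: DENY
  req#8 t=2ms: DENY
  req#9 t=2ms: DENY
  req#10 t=4ms: ALLOW
  req#11 t=4ms: ALLOW
  req#12 t=4ms: ALLOW
  req#13 t=4ms: ALLOW
  req#14 t=4ms: DENY
  req#15 t=4ms: DENY
  req#16 t=4ms: DENY
  req#17 t=4ms: DENY
  req#18 t=4ms: DENY

Answer: AAAAAADDDAAAADDDDD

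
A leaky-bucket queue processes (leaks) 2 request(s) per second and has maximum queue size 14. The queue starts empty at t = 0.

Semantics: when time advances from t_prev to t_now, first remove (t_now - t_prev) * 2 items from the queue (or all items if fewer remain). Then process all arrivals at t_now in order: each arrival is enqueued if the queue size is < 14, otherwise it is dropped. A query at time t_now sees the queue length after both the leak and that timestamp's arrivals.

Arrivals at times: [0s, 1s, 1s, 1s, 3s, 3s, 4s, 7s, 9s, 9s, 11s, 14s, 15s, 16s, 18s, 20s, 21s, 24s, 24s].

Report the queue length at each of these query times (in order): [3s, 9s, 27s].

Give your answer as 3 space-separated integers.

Queue lengths at query times:
  query t=3s: backlog = 2
  query t=9s: backlog = 2
  query t=27s: backlog = 0

Answer: 2 2 0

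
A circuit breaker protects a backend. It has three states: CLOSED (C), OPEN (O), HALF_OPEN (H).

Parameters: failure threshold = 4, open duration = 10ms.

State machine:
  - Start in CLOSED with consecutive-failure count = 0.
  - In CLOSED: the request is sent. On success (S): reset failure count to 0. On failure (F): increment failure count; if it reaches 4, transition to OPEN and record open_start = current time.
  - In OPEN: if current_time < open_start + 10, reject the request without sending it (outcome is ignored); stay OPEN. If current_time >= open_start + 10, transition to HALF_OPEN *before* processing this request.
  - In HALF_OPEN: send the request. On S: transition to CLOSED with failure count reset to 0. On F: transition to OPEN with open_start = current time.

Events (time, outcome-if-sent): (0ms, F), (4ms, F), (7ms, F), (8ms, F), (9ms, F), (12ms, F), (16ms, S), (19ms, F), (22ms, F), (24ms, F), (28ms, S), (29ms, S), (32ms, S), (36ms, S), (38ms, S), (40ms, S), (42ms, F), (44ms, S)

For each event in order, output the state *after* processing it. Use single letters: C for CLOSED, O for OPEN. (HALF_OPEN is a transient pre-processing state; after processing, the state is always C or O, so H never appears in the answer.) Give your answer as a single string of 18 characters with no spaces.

Answer: CCCOOOOOOOOCCCCCCC

Derivation:
State after each event:
  event#1 t=0ms outcome=F: state=CLOSED
  event#2 t=4ms outcome=F: state=CLOSED
  event#3 t=7ms outcome=F: state=CLOSED
  event#4 t=8ms outcome=F: state=OPEN
  event#5 t=9ms outcome=F: state=OPEN
  event#6 t=12ms outcome=F: state=OPEN
  event#7 t=16ms outcome=S: state=OPEN
  event#8 t=19ms outcome=F: state=OPEN
  event#9 t=22ms outcome=F: state=OPEN
  event#10 t=24ms outcome=F: state=OPEN
  event#11 t=28ms outcome=S: state=OPEN
  event#12 t=29ms outcome=S: state=CLOSED
  event#13 t=32ms outcome=S: state=CLOSED
  event#14 t=36ms outcome=S: state=CLOSED
  event#15 t=38ms outcome=S: state=CLOSED
  event#16 t=40ms outcome=S: state=CLOSED
  event#17 t=42ms outcome=F: state=CLOSED
  event#18 t=44ms outcome=S: state=CLOSED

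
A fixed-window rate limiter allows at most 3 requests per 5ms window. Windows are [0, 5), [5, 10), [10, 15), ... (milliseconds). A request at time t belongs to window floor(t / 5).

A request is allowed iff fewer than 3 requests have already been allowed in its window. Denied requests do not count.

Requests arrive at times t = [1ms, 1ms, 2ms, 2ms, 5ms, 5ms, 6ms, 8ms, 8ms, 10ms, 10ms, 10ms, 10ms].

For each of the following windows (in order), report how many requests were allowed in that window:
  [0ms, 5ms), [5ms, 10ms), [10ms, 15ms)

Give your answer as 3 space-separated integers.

Processing requests:
  req#1 t=1ms (window 0): ALLOW
  req#2 t=1ms (window 0): ALLOW
  req#3 t=2ms (window 0): ALLOW
  req#4 t=2ms (window 0): DENY
  req#5 t=5ms (window 1): ALLOW
  req#6 t=5ms (window 1): ALLOW
  req#7 t=6ms (window 1): ALLOW
  req#8 t=8ms (window 1): DENY
  req#9 t=8ms (window 1): DENY
  req#10 t=10ms (window 2): ALLOW
  req#11 t=10ms (window 2): ALLOW
  req#12 t=10ms (window 2): ALLOW
  req#13 t=10ms (window 2): DENY

Allowed counts by window: 3 3 3

Answer: 3 3 3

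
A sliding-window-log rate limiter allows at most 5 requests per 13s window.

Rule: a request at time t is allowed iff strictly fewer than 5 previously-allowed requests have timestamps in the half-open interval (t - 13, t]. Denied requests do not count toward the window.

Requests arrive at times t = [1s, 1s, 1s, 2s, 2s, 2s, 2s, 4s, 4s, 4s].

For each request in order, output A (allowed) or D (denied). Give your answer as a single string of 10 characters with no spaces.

Tracking allowed requests in the window:
  req#1 t=1s: ALLOW
  req#2 t=1s: ALLOW
  req#3 t=1s: ALLOW
  req#4 t=2s: ALLOW
  req#5 t=2s: ALLOW
  req#6 t=2s: DENY
  req#7 t=2s: DENY
  req#8 t=4s: DENY
  req#9 t=4s: DENY
  req#10 t=4s: DENY

Answer: AAAAADDDDD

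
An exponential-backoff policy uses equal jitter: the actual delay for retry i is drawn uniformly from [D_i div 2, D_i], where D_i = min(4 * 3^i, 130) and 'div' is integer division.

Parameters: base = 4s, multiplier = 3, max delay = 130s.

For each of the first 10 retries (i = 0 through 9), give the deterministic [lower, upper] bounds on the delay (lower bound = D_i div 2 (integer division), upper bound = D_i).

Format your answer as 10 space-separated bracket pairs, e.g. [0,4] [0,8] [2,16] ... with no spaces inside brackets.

Computing bounds per retry:
  i=0: D_i=min(4*3^0,130)=4, bounds=[2,4]
  i=1: D_i=min(4*3^1,130)=12, bounds=[6,12]
  i=2: D_i=min(4*3^2,130)=36, bounds=[18,36]
  i=3: D_i=min(4*3^3,130)=108, bounds=[54,108]
  i=4: D_i=min(4*3^4,130)=130, bounds=[65,130]
  i=5: D_i=min(4*3^5,130)=130, bounds=[65,130]
  i=6: D_i=min(4*3^6,130)=130, bounds=[65,130]
  i=7: D_i=min(4*3^7,130)=130, bounds=[65,130]
  i=8: D_i=min(4*3^8,130)=130, bounds=[65,130]
  i=9: D_i=min(4*3^9,130)=130, bounds=[65,130]

Answer: [2,4] [6,12] [18,36] [54,108] [65,130] [65,130] [65,130] [65,130] [65,130] [65,130]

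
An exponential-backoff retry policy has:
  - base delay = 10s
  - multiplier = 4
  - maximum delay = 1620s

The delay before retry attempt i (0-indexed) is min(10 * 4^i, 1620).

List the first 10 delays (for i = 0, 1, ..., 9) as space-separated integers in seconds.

Answer: 10 40 160 640 1620 1620 1620 1620 1620 1620

Derivation:
Computing each delay:
  i=0: min(10*4^0, 1620) = 10
  i=1: min(10*4^1, 1620) = 40
  i=2: min(10*4^2, 1620) = 160
  i=3: min(10*4^3, 1620) = 640
  i=4: min(10*4^4, 1620) = 1620
  i=5: min(10*4^5, 1620) = 1620
  i=6: min(10*4^6, 1620) = 1620
  i=7: min(10*4^7, 1620) = 1620
  i=8: min(10*4^8, 1620) = 1620
  i=9: min(10*4^9, 1620) = 1620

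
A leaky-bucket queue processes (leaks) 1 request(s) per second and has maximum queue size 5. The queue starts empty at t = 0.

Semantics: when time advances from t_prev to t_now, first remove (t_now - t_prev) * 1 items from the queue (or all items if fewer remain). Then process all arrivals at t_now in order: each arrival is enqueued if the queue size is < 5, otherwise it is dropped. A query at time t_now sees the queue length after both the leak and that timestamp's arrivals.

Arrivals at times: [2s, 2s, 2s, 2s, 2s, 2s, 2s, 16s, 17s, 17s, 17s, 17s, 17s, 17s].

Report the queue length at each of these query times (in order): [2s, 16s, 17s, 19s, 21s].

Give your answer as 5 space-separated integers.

Answer: 5 1 5 3 1

Derivation:
Queue lengths at query times:
  query t=2s: backlog = 5
  query t=16s: backlog = 1
  query t=17s: backlog = 5
  query t=19s: backlog = 3
  query t=21s: backlog = 1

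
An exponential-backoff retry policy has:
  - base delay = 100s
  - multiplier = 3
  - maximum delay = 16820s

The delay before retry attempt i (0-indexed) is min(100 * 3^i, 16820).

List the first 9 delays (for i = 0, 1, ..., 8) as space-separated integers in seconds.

Computing each delay:
  i=0: min(100*3^0, 16820) = 100
  i=1: min(100*3^1, 16820) = 300
  i=2: min(100*3^2, 16820) = 900
  i=3: min(100*3^3, 16820) = 2700
  i=4: min(100*3^4, 16820) = 8100
  i=5: min(100*3^5, 16820) = 16820
  i=6: min(100*3^6, 16820) = 16820
  i=7: min(100*3^7, 16820) = 16820
  i=8: min(100*3^8, 16820) = 16820

Answer: 100 300 900 2700 8100 16820 16820 16820 16820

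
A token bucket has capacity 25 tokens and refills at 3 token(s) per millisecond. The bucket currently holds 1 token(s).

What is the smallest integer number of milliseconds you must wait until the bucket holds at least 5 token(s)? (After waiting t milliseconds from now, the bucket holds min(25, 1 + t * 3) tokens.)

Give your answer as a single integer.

Answer: 2

Derivation:
Need 1 + t * 3 >= 5, so t >= 4/3.
Smallest integer t = ceil(4/3) = 2.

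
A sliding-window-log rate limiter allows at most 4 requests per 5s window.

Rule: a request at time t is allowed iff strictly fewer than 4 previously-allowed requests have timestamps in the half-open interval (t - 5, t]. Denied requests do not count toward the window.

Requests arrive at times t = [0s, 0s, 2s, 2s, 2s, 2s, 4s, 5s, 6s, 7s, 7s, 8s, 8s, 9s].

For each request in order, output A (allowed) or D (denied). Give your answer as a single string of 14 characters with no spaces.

Tracking allowed requests in the window:
  req#1 t=0s: ALLOW
  req#2 t=0s: ALLOW
  req#3 t=2s: ALLOW
  req#4 t=2s: ALLOW
  req#5 t=2s: DENY
  req#6 t=2s: DENY
  req#7 t=4s: DENY
  req#8 t=5s: ALLOW
  req#9 t=6s: ALLOW
  req#10 t=7s: ALLOW
  req#11 t=7s: ALLOW
  req#12 t=8s: DENY
  req#13 t=8s: DENY
  req#14 t=9s: DENY

Answer: AAAADDDAAAADDD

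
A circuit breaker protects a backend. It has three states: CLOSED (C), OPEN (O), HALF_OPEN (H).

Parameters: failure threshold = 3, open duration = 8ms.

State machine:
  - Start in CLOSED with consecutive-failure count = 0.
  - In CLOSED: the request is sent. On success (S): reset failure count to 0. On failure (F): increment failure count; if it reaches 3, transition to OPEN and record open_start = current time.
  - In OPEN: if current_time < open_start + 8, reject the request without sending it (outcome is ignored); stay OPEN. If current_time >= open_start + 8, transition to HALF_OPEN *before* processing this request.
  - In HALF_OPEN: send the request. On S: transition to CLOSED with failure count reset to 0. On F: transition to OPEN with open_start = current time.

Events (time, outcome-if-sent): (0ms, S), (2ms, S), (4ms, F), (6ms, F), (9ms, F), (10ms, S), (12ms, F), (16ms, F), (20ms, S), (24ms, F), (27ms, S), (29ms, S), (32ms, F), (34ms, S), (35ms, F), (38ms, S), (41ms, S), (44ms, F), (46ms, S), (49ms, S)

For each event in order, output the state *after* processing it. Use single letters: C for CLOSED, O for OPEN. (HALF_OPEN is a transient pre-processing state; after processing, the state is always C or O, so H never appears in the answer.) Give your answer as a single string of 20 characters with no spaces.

State after each event:
  event#1 t=0ms outcome=S: state=CLOSED
  event#2 t=2ms outcome=S: state=CLOSED
  event#3 t=4ms outcome=F: state=CLOSED
  event#4 t=6ms outcome=F: state=CLOSED
  event#5 t=9ms outcome=F: state=OPEN
  event#6 t=10ms outcome=S: state=OPEN
  event#7 t=12ms outcome=F: state=OPEN
  event#8 t=16ms outcome=F: state=OPEN
  event#9 t=20ms outcome=S: state=CLOSED
  event#10 t=24ms outcome=F: state=CLOSED
  event#11 t=27ms outcome=S: state=CLOSED
  event#12 t=29ms outcome=S: state=CLOSED
  event#13 t=32ms outcome=F: state=CLOSED
  event#14 t=34ms outcome=S: state=CLOSED
  event#15 t=35ms outcome=F: state=CLOSED
  event#16 t=38ms outcome=S: state=CLOSED
  event#17 t=41ms outcome=S: state=CLOSED
  event#18 t=44ms outcome=F: state=CLOSED
  event#19 t=46ms outcome=S: state=CLOSED
  event#20 t=49ms outcome=S: state=CLOSED

Answer: CCCCOOOOCCCCCCCCCCCC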